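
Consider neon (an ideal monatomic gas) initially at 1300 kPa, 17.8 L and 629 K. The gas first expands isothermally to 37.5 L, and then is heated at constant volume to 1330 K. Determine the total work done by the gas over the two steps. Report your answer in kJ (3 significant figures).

W_total ≈ 17.2 kJ

Step 1 (isothermal): W = P₁V₁ ln(V₂/V₁) = (23140) ln(37.5/17.8) = 17243 J.
Step 2 (isochoric): W = 0 (constant volume).
W_total = 17243 + 0 = 17243 J.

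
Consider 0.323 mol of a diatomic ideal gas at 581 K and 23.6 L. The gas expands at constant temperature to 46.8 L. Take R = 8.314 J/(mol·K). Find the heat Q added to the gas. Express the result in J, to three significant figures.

Isothermal ⇒ ΔU = 0, so Q = W = nRT ln(V₂/V₁).
Q = (0.323)(8.314)(581) ln(46.8/23.6) = 1560 × 0.6846 = 1068 J.

Q ≈ 1070 J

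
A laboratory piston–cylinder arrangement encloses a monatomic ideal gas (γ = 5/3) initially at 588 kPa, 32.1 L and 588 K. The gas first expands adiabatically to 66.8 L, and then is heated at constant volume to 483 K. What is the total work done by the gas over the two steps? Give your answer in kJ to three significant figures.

W_total ≈ 10.9 kJ

Step 1 (adiabatic): W = (P₁V₁ − P₂V₂)/(γ−1) = (18875 − 11580)/0.667 = 10942 J.
Step 2 (isochoric): W = 0 (constant volume).
W_total = 10942 + 0 = 10942 J.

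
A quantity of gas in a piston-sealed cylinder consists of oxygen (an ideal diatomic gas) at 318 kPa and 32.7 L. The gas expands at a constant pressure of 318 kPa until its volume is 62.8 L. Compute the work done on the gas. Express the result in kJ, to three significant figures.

Isobaric: W = P ΔV.
W = (318 kPa)(62.8 − 32.7 L) = (318)(30.1) = 9572 J.
Work on gas = −W_by = -9572 J.

W ≈ -9.57 kJ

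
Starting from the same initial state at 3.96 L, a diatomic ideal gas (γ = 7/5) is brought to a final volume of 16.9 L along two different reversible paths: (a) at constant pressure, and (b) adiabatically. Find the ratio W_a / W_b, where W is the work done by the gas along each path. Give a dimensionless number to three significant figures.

W_a / W_b ≈ 2.97

Path (a) isobaric: W = P₁(V₂ − V₁) → W_a/(P₁V₁) = 3.268.
Path (b) adiabatic: W = P₁V₁(1 − (V₁/V₂)^(γ−1))/(γ−1) → W_b/(P₁V₁) = 1.101.
W_a / W_b = 3.268 / 1.101 = 2.968.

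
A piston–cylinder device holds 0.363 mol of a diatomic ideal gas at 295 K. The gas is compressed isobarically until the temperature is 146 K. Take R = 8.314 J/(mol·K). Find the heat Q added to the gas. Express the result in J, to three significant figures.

Q ≈ -1570 J

Isobaric: W = nRΔT = (0.363)(8.314)(-149) = -449.7 J.
ΔU = nCᵥΔT with Cᵥ = 5R/2: ΔU = (0.363)(20.79)(-149) = -1124 J.
Q = ΔU + W = -1124 − 449.7 = -1574 J.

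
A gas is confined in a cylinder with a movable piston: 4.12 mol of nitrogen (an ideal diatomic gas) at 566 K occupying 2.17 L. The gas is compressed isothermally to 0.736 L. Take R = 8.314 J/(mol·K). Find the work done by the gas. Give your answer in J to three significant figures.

W ≈ -21000 J

Isothermal: W = nRT ln(V₂/V₁).
W = (4.12)(8.314)(566) × ln(0.736/2.17)
  = 19388 × -1.081
W_by_gas = -20963 J.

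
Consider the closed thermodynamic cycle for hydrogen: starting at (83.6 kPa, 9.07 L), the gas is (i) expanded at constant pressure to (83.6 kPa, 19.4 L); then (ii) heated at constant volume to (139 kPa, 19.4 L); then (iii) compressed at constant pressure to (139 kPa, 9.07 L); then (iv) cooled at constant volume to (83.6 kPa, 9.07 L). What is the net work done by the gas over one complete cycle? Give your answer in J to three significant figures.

W_net ≈ -572 J

Constant-volume legs do no work.
W(i) = (83.6)(19.4 − 9.07) = 863.6 J; W(iii) = (139)(9.07 − 19.4) = -1436 J.
W_net = 863.6 − 1436 = -572.3 J (the counter-clockwise enclosed area).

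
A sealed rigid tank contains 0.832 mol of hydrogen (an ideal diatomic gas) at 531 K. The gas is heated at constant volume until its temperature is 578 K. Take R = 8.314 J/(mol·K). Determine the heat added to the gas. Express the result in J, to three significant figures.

Q ≈ 813 J

Constant volume ⇒ W = 0, so Q = ΔU = nCᵥΔT with Cᵥ = 5R/2 = 20.79 J/(mol·K).
ΔU = (0.832)(20.79)(578 − 531) = 812.8 J.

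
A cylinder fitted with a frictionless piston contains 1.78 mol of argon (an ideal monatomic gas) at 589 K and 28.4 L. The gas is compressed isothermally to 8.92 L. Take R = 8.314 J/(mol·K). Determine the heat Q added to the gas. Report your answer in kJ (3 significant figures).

Q ≈ -10.1 kJ

Isothermal ⇒ ΔU = 0, so Q = W = nRT ln(V₂/V₁).
Q = (1.78)(8.314)(589) ln(8.92/28.4) = 8717 × -1.158 = -10095 J.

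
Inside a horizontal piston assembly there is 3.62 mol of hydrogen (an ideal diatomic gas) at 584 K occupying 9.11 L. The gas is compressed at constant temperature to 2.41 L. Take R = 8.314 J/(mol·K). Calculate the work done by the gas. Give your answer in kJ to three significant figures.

W ≈ -23.4 kJ

Isothermal: W = nRT ln(V₂/V₁).
W = (3.62)(8.314)(584) × ln(2.41/9.11)
  = 17576 × -1.33
W_by_gas = -23372 J.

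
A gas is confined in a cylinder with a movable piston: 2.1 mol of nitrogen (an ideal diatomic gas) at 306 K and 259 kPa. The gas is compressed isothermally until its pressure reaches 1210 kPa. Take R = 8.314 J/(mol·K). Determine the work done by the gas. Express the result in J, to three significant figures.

Isothermal process: W = nRT ln(V₂/V₁) = nRT ln(P₁/P₂).
W = (2.1)(8.314)(306) × ln(259/1210)
  = 5343 × ln(0.214) = 5343 × -1.542
W_by_gas = -8236 J.

W ≈ -8240 J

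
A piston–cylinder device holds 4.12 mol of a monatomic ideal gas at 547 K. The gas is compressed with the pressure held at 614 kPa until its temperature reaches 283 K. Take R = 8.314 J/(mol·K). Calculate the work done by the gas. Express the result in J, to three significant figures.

Isobaric: W = P ΔV = nR ΔT.
W = (4.12)(8.314)(283 − 547) = -9043 J.

W ≈ -9040 J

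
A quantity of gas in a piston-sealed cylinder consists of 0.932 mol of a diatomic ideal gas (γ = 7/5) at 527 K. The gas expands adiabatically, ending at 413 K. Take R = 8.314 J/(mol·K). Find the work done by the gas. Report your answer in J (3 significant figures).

Adiabatic ⇒ Q = 0, so W_by = −ΔU = nCᵥ(T₁ − T₂).
Cᵥ = 5R/2 = 20.79 J/(mol·K).
W = (0.932)(20.79)(527 − 413) = 2208 J.

W ≈ 2210 J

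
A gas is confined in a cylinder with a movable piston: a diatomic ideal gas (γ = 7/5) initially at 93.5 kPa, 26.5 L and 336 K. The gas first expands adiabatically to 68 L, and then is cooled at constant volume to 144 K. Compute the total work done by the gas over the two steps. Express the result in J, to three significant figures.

Step 1 (adiabatic): W = (P₁V₁ − P₂V₂)/(γ−1) = (2478 − 1700)/0.4 = 1945 J.
Step 2 (isochoric): W = 0 (constant volume).
W_total = 1945 + 0 = 1945 J.

W_total ≈ 1950 J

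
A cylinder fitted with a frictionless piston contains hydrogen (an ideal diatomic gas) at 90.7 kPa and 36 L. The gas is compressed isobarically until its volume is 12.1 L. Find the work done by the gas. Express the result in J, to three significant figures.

Isobaric: W = P ΔV.
W = (90.7 kPa)(12.1 − 36 L) = (90.7)(-23.9) = -2168 J.

W ≈ -2170 J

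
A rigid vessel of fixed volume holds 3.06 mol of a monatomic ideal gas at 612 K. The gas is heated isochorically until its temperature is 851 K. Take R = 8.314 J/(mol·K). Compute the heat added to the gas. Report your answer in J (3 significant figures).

Q ≈ 9120 J

Constant volume ⇒ W = 0, so Q = ΔU = nCᵥΔT with Cᵥ = 3R/2 = 12.47 J/(mol·K).
ΔU = (3.06)(12.47)(851 − 612) = 9121 J.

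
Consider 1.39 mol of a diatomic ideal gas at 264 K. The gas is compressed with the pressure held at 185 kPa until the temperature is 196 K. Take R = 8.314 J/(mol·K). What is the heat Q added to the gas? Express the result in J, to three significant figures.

Q ≈ -2750 J

Isobaric: W = nRΔT = (1.39)(8.314)(-68) = -785.8 J.
ΔU = nCᵥΔT with Cᵥ = 5R/2: ΔU = (1.39)(20.79)(-68) = -1965 J.
Q = ΔU + W = -1965 − 785.8 = -2750 J.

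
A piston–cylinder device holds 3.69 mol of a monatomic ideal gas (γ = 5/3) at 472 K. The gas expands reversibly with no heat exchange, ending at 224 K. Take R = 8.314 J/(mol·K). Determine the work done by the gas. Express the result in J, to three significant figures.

W ≈ 11400 J

Adiabatic ⇒ Q = 0, so W_by = −ΔU = nCᵥ(T₁ − T₂).
Cᵥ = 3R/2 = 12.47 J/(mol·K).
W = (3.69)(12.47)(472 − 224) = 11412 J.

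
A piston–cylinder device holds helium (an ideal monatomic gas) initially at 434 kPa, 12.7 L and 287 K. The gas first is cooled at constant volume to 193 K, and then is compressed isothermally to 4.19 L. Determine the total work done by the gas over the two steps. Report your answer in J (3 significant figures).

Step 1 (isochoric): W = 0 (constant volume).
After step 1: P = 291.9 kPa (V unchanged).
Step 2 (isothermal): W = P₁V₁ ln(V₂/V₁) = (3707) ln(4.19/12.7) = -4110 J.
W_total = 0 − 4110 = -4110 J.

W_total ≈ -4110 J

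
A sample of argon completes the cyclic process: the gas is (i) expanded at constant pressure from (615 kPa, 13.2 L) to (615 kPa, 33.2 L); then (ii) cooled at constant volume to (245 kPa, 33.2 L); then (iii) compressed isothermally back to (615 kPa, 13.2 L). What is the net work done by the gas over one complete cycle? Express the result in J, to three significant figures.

Leg (i): W = PΔV = (615)(33.2 − 13.2) = 12300 J.
Leg (ii): W = 0.
Leg (iii): W = PᵢVᵢ ln(V_f/Vᵢ) = (8134) ln(13.2/33.2) = -7502 J.
W_net = 12300 − 7502 = 4798 J.

W_net ≈ 4800 J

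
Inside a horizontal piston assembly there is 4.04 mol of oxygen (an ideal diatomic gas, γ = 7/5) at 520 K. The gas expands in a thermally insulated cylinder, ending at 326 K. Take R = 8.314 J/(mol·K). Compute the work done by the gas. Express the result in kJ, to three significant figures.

W ≈ 16.3 kJ

Adiabatic ⇒ Q = 0, so W_by = −ΔU = nCᵥ(T₁ − T₂).
Cᵥ = 5R/2 = 20.79 J/(mol·K).
W = (4.04)(20.79)(520 − 326) = 16290 J.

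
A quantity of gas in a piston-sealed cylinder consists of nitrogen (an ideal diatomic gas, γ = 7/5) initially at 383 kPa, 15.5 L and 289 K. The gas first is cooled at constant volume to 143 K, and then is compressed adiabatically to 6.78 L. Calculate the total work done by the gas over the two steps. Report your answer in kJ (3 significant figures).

Step 1 (isochoric): W = 0 (constant volume).
After step 1: P = 189.5 kPa (V unchanged).
Step 2 (adiabatic): W = (P₁V₁ − P₂V₂)/(γ−1) = (2937 − 4089)/0.4 = -2879 J.
W_total = 0 − 2879 = -2879 J.

W_total ≈ -2.88 kJ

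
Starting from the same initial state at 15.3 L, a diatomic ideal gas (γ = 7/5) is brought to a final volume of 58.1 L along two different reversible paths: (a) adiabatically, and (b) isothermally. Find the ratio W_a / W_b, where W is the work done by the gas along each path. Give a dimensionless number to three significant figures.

Path (a) adiabatic: W = P₁V₁(1 − (V₁/V₂)^(γ−1))/(γ−1) → W_a/(P₁V₁) = 1.034.
Path (b) isothermal: W = P₁V₁ ln(V₂/V₁) → W_b/(P₁V₁) = 1.334.
W_a / W_b = 1.034 / 1.334 = 0.7749.

W_a / W_b ≈ 0.775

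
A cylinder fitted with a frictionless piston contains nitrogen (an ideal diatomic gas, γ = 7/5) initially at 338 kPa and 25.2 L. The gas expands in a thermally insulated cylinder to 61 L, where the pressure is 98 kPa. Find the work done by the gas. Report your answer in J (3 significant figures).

W ≈ 6350 J

Adiabatic: W = (P₁V₁ − P₂V₂)/(γ − 1) with γ = 7/5.
P₁V₁ = 8518 J, P₂V₂ = 5978 J.
W = (8518 − 5978) / 0.4 = 6349 J.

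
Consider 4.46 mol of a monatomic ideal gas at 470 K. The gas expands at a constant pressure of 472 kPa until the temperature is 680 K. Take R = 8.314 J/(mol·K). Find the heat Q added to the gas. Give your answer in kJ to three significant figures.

Isobaric: W = nRΔT = (4.46)(8.314)(210) = 7787 J.
ΔU = nCᵥΔT with Cᵥ = 3R/2: ΔU = (4.46)(12.47)(210) = 11680 J.
Q = ΔU + W = 11680 + 7787 = 19467 J.

Q ≈ 19.5 kJ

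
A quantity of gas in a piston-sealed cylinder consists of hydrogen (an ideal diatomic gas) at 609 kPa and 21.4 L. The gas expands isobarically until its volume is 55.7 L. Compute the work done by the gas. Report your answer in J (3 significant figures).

W ≈ 20900 J

Isobaric: W = P ΔV.
W = (609 kPa)(55.7 − 21.4 L) = (609)(34.3) = 20889 J.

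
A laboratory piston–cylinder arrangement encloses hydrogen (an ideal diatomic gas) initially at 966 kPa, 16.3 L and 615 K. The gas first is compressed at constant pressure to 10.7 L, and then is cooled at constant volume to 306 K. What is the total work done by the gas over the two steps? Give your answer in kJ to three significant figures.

W_total ≈ -5.41 kJ

Step 1 (isobaric): W = PΔV = (966 kPa)(10.7 − 16.3 L) = -5410 J.
Step 2 (isochoric): W = 0 (constant volume).
W_total = -5410 + 0 = -5410 J.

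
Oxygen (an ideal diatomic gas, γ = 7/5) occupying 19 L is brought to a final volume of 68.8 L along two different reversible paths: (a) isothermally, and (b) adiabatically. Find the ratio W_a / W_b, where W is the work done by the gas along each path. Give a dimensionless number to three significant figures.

W_a / W_b ≈ 1.28

Path (a) isothermal: W = P₁V₁ ln(V₂/V₁) → W_a/(P₁V₁) = 1.287.
Path (b) adiabatic: W = P₁V₁(1 − (V₁/V₂)^(γ−1))/(γ−1) → W_b/(P₁V₁) = 1.006.
W_a / W_b = 1.287 / 1.006 = 1.279.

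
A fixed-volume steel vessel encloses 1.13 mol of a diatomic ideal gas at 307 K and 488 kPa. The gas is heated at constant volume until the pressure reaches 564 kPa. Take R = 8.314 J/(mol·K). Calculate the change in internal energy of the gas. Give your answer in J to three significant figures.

ΔU ≈ 1120 J

Constant volume ⇒ W = 0, so Q = ΔU = nCᵥΔT with Cᵥ = 5R/2 = 20.79 J/(mol·K).
At constant V, T₂/T₁ = P₂/P₁ ⇒ ΔT = T₁(P₂/P₁ − 1) = 307·(564/488 − 1) = 47.81 K.
ΔU = (1.13)(20.79)(47.81) = 1123 J.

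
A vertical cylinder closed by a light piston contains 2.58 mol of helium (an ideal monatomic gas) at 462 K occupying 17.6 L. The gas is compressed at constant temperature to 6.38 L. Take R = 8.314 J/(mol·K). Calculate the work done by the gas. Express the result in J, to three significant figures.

Isothermal: W = nRT ln(V₂/V₁).
W = (2.58)(8.314)(462) × ln(6.38/17.6)
  = 9910 × -1.015
W_by_gas = -10056 J.

W ≈ -10100 J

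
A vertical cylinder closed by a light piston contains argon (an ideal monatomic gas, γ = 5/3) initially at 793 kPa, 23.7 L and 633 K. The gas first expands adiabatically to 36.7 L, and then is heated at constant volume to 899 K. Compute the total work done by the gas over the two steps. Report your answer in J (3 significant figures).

Step 1 (adiabatic): W = (P₁V₁ − P₂V₂)/(γ−1) = (18794 − 14041)/0.667 = 7129 J.
Step 2 (isochoric): W = 0 (constant volume).
W_total = 7129 + 0 = 7129 J.

W_total ≈ 7130 J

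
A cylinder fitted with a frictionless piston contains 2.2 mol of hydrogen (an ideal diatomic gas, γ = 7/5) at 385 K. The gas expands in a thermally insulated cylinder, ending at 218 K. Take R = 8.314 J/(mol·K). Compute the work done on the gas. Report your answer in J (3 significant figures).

W ≈ -7640 J

Adiabatic ⇒ Q = 0, so W_by = −ΔU = nCᵥ(T₁ − T₂).
Cᵥ = 5R/2 = 20.79 J/(mol·K).
W = (2.2)(20.79)(385 − 218) = 7636 J.
Work on gas = −W_by = -7636 J.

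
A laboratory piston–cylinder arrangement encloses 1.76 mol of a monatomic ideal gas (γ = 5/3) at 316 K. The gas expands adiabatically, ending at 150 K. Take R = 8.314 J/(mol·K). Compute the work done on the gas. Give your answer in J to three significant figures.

Adiabatic ⇒ Q = 0, so W_by = −ΔU = nCᵥ(T₁ − T₂).
Cᵥ = 3R/2 = 12.47 J/(mol·K).
W = (1.76)(12.47)(316 − 150) = 3644 J.
Work on gas = −W_by = -3644 J.

W ≈ -3640 J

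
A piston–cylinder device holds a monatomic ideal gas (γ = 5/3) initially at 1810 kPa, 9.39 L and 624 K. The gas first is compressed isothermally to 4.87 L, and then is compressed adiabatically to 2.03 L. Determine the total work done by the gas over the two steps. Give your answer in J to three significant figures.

W_total ≈ -31400 J

Step 1 (isothermal): W = P₁V₁ ln(V₂/V₁) = (16996) ln(4.87/9.39) = -11159 J.
After step 1: P = 3490 kPa, V = 4.87 L, T = 624 K.
Step 2 (adiabatic): W = (P₁V₁ − P₂V₂)/(γ−1) = (16996 − 30458)/0.667 = -20193 J.
W_total = -11159 − 20193 = -31352 J.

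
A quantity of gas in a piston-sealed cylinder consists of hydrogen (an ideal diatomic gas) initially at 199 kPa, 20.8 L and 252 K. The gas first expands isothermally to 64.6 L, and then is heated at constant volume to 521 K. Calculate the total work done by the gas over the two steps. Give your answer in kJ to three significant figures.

Step 1 (isothermal): W = P₁V₁ ln(V₂/V₁) = (4139) ln(64.6/20.8) = 4691 J.
Step 2 (isochoric): W = 0 (constant volume).
W_total = 4691 + 0 = 4691 J.

W_total ≈ 4.69 kJ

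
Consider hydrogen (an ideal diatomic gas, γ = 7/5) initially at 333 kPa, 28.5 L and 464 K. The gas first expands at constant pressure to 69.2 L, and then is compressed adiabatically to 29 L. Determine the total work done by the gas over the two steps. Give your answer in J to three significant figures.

Step 1 (isobaric): W = PΔV = (333 kPa)(69.2 − 28.5 L) = 13553 J.
After step 1: P = 333 kPa, V = 69.2 L, T = 1127 K.
Step 2 (adiabatic): W = (P₁V₁ − P₂V₂)/(γ−1) = (23044 − 32631)/0.4 = -23969 J.
W_total = 13553 − 23969 = -10416 J.

W_total ≈ -10400 J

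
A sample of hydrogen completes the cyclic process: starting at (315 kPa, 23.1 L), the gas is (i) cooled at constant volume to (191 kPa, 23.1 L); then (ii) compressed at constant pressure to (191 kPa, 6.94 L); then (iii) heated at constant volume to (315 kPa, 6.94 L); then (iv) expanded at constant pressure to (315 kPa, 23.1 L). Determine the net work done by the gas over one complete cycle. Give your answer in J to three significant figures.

Constant-volume legs do no work.
W(ii) = (191)(6.94 − 23.1) = -3087 J; W(iv) = (315)(23.1 − 6.94) = 5090 J.
W_net = -3087 + 5090 = 2004 J (the clockwise enclosed area).

W_net ≈ 2000 J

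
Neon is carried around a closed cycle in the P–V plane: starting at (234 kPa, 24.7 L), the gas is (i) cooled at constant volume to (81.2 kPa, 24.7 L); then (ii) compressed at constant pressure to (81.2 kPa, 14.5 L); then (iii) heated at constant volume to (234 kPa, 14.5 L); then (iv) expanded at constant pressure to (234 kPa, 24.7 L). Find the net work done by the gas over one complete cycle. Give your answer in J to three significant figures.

W_net ≈ 1560 J

Constant-volume legs do no work.
W(ii) = (81.2)(14.5 − 24.7) = -828.2 J; W(iv) = (234)(24.7 − 14.5) = 2387 J.
W_net = -828.2 + 2387 = 1559 J (the clockwise enclosed area).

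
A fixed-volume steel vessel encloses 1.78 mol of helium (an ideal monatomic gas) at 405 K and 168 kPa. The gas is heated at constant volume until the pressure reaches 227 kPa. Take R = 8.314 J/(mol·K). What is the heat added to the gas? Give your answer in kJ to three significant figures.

Q ≈ 3.16 kJ

Constant volume ⇒ W = 0, so Q = ΔU = nCᵥΔT with Cᵥ = 3R/2 = 12.47 J/(mol·K).
At constant V, T₂/T₁ = P₂/P₁ ⇒ ΔT = T₁(P₂/P₁ − 1) = 405·(227/168 − 1) = 142.2 K.
ΔU = (1.78)(12.47)(142.2) = 3157 J.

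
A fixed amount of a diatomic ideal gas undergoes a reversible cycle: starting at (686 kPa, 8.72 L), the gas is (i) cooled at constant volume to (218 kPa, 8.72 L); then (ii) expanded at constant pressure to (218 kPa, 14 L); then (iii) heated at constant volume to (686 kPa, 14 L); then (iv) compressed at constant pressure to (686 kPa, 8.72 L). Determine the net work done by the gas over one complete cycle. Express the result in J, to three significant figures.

W_net ≈ -2470 J

Constant-volume legs do no work.
W(ii) = (218)(14 − 8.72) = 1151 J; W(iv) = (686)(8.72 − 14) = -3622 J.
W_net = 1151 − 3622 = -2471 J (the counter-clockwise enclosed area).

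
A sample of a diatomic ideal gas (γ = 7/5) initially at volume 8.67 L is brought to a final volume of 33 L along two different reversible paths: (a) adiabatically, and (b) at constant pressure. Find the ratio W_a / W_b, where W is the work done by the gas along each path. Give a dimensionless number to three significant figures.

Path (a) adiabatic: W = P₁V₁(1 − (V₁/V₂)^(γ−1))/(γ−1) → W_a/(P₁V₁) = 1.035.
Path (b) isobaric: W = P₁(V₂ − V₁) → W_b/(P₁V₁) = 2.806.
W_a / W_b = 1.035 / 2.806 = 0.3689.

W_a / W_b ≈ 0.369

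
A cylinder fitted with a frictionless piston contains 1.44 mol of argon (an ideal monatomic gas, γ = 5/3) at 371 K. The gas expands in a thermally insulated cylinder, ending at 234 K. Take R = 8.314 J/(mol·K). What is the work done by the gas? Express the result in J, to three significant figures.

Adiabatic ⇒ Q = 0, so W_by = −ΔU = nCᵥ(T₁ − T₂).
Cᵥ = 3R/2 = 12.47 J/(mol·K).
W = (1.44)(12.47)(371 − 234) = 2460 J.

W ≈ 2460 J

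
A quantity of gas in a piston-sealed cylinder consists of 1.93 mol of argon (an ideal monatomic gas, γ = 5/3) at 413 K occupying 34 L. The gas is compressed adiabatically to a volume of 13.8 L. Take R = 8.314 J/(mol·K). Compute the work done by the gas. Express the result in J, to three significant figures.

W ≈ -8190 J

Adiabatic: TV^(γ−1) = const with γ = 5/3.
T₂ = T₁ (V₁/V₂)^(γ−1) = 413 × (34/13.8)^0.667 = 413 × 1.824 = 753.4 K.
W_by = nCᵥ(T₁ − T₂) = (1.93)(12.47)(413 − 753.4) = -8193 J.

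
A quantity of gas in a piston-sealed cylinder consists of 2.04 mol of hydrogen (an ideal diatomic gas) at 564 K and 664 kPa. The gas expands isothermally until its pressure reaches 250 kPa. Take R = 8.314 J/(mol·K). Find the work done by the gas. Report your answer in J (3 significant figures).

Isothermal process: W = nRT ln(V₂/V₁) = nRT ln(P₁/P₂).
W = (2.04)(8.314)(564) × ln(664/250)
  = 9566 × ln(2.656) = 9566 × 0.9768
W_by_gas = 9344 J.

W ≈ 9340 J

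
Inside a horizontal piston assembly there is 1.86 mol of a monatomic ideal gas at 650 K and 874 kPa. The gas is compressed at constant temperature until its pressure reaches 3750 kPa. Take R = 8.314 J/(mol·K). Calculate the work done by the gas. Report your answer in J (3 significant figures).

W ≈ -14600 J

Isothermal process: W = nRT ln(V₂/V₁) = nRT ln(P₁/P₂).
W = (1.86)(8.314)(650) × ln(874/3750)
  = 10052 × ln(0.2331) = 10052 × -1.456
W_by_gas = -14639 J.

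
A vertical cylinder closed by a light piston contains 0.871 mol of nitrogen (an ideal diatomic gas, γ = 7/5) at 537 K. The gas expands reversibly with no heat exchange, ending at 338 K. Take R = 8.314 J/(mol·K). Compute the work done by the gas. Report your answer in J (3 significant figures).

Adiabatic ⇒ Q = 0, so W_by = −ΔU = nCᵥ(T₁ − T₂).
Cᵥ = 5R/2 = 20.79 J/(mol·K).
W = (0.871)(20.79)(537 − 338) = 3603 J.

W ≈ 3600 J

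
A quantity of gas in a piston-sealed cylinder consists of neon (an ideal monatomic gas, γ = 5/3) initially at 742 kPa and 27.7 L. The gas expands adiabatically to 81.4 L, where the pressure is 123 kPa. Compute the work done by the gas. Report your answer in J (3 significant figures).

W ≈ 15800 J

Adiabatic: W = (P₁V₁ − P₂V₂)/(γ − 1) with γ = 5/3.
P₁V₁ = 20553 J, P₂V₂ = 10012 J.
W = (20553 − 10012) / 0.6667 = 15812 J.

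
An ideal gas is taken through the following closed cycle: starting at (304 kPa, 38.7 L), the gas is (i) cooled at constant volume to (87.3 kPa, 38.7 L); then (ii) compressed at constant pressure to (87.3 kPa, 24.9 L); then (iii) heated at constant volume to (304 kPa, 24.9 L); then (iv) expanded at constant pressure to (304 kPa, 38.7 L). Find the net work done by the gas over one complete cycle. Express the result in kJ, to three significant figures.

W_net ≈ 2.99 kJ

Constant-volume legs do no work.
W(ii) = (87.3)(24.9 − 38.7) = -1205 J; W(iv) = (304)(38.7 − 24.9) = 4195 J.
W_net = -1205 + 4195 = 2990 J (the clockwise enclosed area).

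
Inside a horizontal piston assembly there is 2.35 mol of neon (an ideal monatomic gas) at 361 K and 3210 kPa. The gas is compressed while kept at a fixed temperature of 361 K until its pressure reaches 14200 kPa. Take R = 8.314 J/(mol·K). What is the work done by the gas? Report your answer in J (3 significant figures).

W ≈ -10500 J

Isothermal process: W = nRT ln(V₂/V₁) = nRT ln(P₁/P₂).
W = (2.35)(8.314)(361) × ln(3210/14200)
  = 7053 × ln(0.2261) = 7053 × -1.487
W_by_gas = -10488 J.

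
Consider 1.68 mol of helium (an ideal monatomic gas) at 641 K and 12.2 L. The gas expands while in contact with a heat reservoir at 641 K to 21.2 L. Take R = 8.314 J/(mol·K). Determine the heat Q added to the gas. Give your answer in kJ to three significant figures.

Isothermal ⇒ ΔU = 0, so Q = W = nRT ln(V₂/V₁).
Q = (1.68)(8.314)(641) ln(21.2/12.2) = 8953 × 0.5526 = 4947 J.

Q ≈ 4.95 kJ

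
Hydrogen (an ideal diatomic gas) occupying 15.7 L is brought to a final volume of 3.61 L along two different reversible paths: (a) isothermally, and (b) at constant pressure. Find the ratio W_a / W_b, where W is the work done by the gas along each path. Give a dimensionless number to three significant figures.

Path (a) isothermal: W = P₁V₁ ln(V₂/V₁) → W_a/(P₁V₁) = -1.47.
Path (b) isobaric: W = P₁(V₂ − V₁) → W_b/(P₁V₁) = -0.7701.
W_a / W_b = -1.47 / -0.7701 = 1.909.

W_a / W_b ≈ 1.91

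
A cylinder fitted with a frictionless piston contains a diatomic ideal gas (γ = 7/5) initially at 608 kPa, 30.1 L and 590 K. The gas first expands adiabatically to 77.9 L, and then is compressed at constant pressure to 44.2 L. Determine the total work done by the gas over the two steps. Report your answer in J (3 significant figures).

Step 1 (adiabatic): W = (P₁V₁ − P₂V₂)/(γ−1) = (18301 − 12511)/0.4 = 14475 J.
After step 1: P = 160.6 kPa, V = 77.9 L, T = 403.3 K.
Step 2 (isobaric): W = PΔV = (160.6 kPa)(44.2 − 77.9 L) = -5412 J.
W_total = 14475 − 5412 = 9063 J.

W_total ≈ 9060 J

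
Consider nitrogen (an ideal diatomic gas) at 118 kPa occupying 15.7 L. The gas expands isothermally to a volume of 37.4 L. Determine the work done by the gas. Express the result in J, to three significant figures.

Isothermal: W = nRT ln(V₂/V₁) = P₁V₁ ln(V₂/V₁).
P₁V₁ = (118 kPa)(15.7 L) = 1853 J.
W = 1853 × ln(37.4/15.7) = 1853 × 0.868
W_by_gas = 1608 J.

W ≈ 1610 J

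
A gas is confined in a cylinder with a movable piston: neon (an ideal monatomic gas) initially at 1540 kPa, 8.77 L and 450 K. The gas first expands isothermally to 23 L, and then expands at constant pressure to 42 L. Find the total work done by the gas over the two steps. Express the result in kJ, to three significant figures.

Step 1 (isothermal): W = P₁V₁ ln(V₂/V₁) = (13506) ln(23/8.77) = 13022 J.
After step 1: P = 587.2 kPa, V = 23 L, T = 450 K.
Step 2 (isobaric): W = PΔV = (587.2 kPa)(42 − 23 L) = 11157 J.
W_total = 13022 + 11157 = 24179 J.

W_total ≈ 24.2 kJ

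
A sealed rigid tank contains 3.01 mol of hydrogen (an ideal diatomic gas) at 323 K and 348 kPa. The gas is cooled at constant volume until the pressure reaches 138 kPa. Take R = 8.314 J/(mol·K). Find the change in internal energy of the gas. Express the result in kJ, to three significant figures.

Constant volume ⇒ W = 0, so Q = ΔU = nCᵥΔT with Cᵥ = 5R/2 = 20.79 J/(mol·K).
At constant V, T₂/T₁ = P₂/P₁ ⇒ ΔT = T₁(P₂/P₁ − 1) = 323·(138/348 − 1) = -194.9 K.
ΔU = (3.01)(20.79)(-194.9) = -12194 J.

ΔU ≈ -12.2 kJ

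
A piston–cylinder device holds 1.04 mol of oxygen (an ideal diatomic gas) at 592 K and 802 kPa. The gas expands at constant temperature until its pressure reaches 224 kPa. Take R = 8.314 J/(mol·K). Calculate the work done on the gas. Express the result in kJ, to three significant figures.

Isothermal process: W = nRT ln(V₂/V₁) = nRT ln(P₁/P₂).
W = (1.04)(8.314)(592) × ln(802/224)
  = 5119 × ln(3.58) = 5119 × 1.275
W_by_gas = 6529 J; work on gas = −W_by = -6529 J.

W ≈ -6.53 kJ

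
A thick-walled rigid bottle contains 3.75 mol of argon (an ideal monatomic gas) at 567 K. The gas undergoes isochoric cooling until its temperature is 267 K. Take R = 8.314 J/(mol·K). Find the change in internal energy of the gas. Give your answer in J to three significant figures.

Constant volume ⇒ W = 0, so Q = ΔU = nCᵥΔT with Cᵥ = 3R/2 = 12.47 J/(mol·K).
ΔU = (3.75)(12.47)(267 − 567) = -14030 J.

ΔU ≈ -14000 J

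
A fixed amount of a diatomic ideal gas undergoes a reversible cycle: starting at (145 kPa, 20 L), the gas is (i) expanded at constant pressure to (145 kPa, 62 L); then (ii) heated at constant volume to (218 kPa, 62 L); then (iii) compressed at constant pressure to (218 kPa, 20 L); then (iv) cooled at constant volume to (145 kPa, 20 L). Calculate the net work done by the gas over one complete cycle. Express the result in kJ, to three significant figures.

W_net ≈ -3.07 kJ

Constant-volume legs do no work.
W(i) = (145)(62 − 20) = 6090 J; W(iii) = (218)(20 − 62) = -9156 J.
W_net = 6090 − 9156 = -3066 J (the counter-clockwise enclosed area).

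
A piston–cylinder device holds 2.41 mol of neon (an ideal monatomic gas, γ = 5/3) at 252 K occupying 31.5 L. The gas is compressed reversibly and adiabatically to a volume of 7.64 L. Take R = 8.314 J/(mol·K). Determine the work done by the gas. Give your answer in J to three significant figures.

Adiabatic: TV^(γ−1) = const with γ = 5/3.
T₂ = T₁ (V₁/V₂)^(γ−1) = 252 × (31.5/7.64)^0.667 = 252 × 2.571 = 648 K.
W_by = nCᵥ(T₁ − T₂) = (2.41)(12.47)(252 − 648) = -11900 J.

W ≈ -11900 J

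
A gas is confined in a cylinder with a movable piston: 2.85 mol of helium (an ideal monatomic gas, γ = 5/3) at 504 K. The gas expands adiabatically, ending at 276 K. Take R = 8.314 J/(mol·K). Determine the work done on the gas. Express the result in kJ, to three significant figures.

W ≈ -8.10 kJ

Adiabatic ⇒ Q = 0, so W_by = −ΔU = nCᵥ(T₁ − T₂).
Cᵥ = 3R/2 = 12.47 J/(mol·K).
W = (2.85)(12.47)(504 − 276) = 8104 J.
Work on gas = −W_by = -8104 J.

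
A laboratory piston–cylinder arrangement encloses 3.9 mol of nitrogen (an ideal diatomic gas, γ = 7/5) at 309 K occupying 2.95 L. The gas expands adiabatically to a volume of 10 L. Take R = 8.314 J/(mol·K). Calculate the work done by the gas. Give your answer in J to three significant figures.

W ≈ 9680 J

Adiabatic: TV^(γ−1) = const with γ = 7/5.
T₂ = T₁ (V₁/V₂)^(γ−1) = 309 × (2.95/10)^0.4 = 309 × 0.6137 = 189.6 K.
W_by = nCᵥ(T₁ − T₂) = (3.9)(20.79)(309 − 189.6) = 9677 J.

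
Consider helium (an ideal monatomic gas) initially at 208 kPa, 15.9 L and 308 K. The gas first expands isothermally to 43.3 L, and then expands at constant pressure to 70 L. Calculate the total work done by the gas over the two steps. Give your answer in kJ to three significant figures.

W_total ≈ 5.35 kJ

Step 1 (isothermal): W = P₁V₁ ln(V₂/V₁) = (3307) ln(43.3/15.9) = 3313 J.
After step 1: P = 76.38 kPa, V = 43.3 L, T = 308 K.
Step 2 (isobaric): W = PΔV = (76.38 kPa)(70 − 43.3 L) = 2039 J.
W_total = 3313 + 2039 = 5353 J.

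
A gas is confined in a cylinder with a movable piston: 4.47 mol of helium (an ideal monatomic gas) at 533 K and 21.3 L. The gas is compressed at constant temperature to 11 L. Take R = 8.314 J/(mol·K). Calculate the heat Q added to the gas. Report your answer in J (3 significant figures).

Isothermal ⇒ ΔU = 0, so Q = W = nRT ln(V₂/V₁).
Q = (4.47)(8.314)(533) ln(11/21.3) = 19808 × -0.6608 = -13089 J.

Q ≈ -13100 J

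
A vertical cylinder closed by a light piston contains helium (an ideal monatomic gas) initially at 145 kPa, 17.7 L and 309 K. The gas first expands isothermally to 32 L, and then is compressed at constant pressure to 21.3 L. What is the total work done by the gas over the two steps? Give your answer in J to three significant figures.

W_total ≈ 662 J

Step 1 (isothermal): W = P₁V₁ ln(V₂/V₁) = (2566) ln(32/17.7) = 1520 J.
After step 1: P = 80.2 kPa, V = 32 L, T = 309 K.
Step 2 (isobaric): W = PΔV = (80.2 kPa)(21.3 − 32 L) = -858.2 J.
W_total = 1520 − 858.2 = 661.6 J.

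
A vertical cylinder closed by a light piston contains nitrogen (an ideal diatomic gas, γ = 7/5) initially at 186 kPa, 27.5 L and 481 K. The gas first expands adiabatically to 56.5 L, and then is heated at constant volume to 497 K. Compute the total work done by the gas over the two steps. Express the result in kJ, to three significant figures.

W_total ≈ 3.20 kJ

Step 1 (adiabatic): W = (P₁V₁ − P₂V₂)/(γ−1) = (5115 − 3835)/0.4 = 3200 J.
Step 2 (isochoric): W = 0 (constant volume).
W_total = 3200 + 0 = 3200 J.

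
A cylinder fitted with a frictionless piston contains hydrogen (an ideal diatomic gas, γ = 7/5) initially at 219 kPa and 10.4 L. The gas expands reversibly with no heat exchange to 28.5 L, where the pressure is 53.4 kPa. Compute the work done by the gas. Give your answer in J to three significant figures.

Adiabatic: W = (P₁V₁ − P₂V₂)/(γ − 1) with γ = 7/5.
P₁V₁ = 2278 J, P₂V₂ = 1522 J.
W = (2278 − 1522) / 0.4 = 1889 J.

W ≈ 1890 J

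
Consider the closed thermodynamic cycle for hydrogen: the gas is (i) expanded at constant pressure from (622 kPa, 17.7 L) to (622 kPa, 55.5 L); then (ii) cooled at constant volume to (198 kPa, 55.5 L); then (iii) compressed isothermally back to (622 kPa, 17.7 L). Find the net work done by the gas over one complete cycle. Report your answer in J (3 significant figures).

W_net ≈ 11000 J

Leg (i): W = PΔV = (622)(55.5 − 17.7) = 23512 J.
Leg (ii): W = 0.
Leg (iii): W = PᵢVᵢ ln(V_f/Vᵢ) = (10989) ln(17.7/55.5) = -12558 J.
W_net = 23512 − 12558 = 10953 J.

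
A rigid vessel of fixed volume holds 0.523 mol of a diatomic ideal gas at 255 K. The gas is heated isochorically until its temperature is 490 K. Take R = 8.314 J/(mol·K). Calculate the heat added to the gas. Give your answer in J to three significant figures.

Constant volume ⇒ W = 0, so Q = ΔU = nCᵥΔT with Cᵥ = 5R/2 = 20.79 J/(mol·K).
ΔU = (0.523)(20.79)(490 − 255) = 2555 J.

Q ≈ 2550 J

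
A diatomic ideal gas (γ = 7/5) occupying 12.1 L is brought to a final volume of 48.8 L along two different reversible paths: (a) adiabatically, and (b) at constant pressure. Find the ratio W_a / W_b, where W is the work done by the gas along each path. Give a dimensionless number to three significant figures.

Path (a) adiabatic: W = P₁V₁(1 − (V₁/V₂)^(γ−1))/(γ−1) → W_a/(P₁V₁) = 1.069.
Path (b) isobaric: W = P₁(V₂ − V₁) → W_b/(P₁V₁) = 3.033.
W_a / W_b = 1.069 / 3.033 = 0.3524.

W_a / W_b ≈ 0.352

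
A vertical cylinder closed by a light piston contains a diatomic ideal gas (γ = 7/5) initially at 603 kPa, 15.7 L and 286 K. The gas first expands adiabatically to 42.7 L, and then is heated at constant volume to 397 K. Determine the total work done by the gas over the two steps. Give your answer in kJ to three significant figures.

W_total ≈ 7.81 kJ

Step 1 (adiabatic): W = (P₁V₁ − P₂V₂)/(γ−1) = (9467 − 6345)/0.4 = 7806 J.
Step 2 (isochoric): W = 0 (constant volume).
W_total = 7806 + 0 = 7806 J.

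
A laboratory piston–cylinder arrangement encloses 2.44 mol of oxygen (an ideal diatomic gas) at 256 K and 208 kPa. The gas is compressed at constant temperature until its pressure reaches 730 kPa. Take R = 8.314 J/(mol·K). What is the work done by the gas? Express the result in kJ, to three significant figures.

W ≈ -6.52 kJ

Isothermal process: W = nRT ln(V₂/V₁) = nRT ln(P₁/P₂).
W = (2.44)(8.314)(256) × ln(208/730)
  = 5193 × ln(0.2849) = 5193 × -1.256
W_by_gas = -6520 J.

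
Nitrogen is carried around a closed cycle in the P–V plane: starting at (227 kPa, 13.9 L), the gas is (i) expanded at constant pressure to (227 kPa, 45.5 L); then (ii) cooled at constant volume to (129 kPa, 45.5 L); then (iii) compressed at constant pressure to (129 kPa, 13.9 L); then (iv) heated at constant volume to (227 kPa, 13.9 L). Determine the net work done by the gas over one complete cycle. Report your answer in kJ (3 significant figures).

Constant-volume legs do no work.
W(i) = (227)(45.5 − 13.9) = 7173 J; W(iii) = (129)(13.9 − 45.5) = -4076 J.
W_net = 7173 − 4076 = 3097 J (the clockwise enclosed area).

W_net ≈ 3.10 kJ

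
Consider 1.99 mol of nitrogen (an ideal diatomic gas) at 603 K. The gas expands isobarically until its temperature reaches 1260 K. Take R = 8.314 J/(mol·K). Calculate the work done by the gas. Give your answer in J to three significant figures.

W ≈ 10900 J

Isobaric: W = P ΔV = nR ΔT.
W = (1.99)(8.314)(1260 − 603) = 10870 J.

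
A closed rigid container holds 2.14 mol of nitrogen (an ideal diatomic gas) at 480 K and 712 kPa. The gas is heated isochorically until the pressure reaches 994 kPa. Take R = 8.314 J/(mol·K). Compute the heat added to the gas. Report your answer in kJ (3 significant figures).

Q ≈ 8.46 kJ

Constant volume ⇒ W = 0, so Q = ΔU = nCᵥΔT with Cᵥ = 5R/2 = 20.79 J/(mol·K).
At constant V, T₂/T₁ = P₂/P₁ ⇒ ΔT = T₁(P₂/P₁ − 1) = 480·(994/712 − 1) = 190.1 K.
ΔU = (2.14)(20.79)(190.1) = 8456 J.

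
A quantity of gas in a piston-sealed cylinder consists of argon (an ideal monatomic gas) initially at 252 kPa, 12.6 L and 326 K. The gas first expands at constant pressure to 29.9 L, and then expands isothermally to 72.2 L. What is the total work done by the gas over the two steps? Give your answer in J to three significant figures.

Step 1 (isobaric): W = PΔV = (252 kPa)(29.9 − 12.6 L) = 4360 J.
After step 1: P = 252 kPa, V = 29.9 L, T = 773.6 K.
Step 2 (isothermal): W = P₁V₁ ln(V₂/V₁) = (7535) ln(72.2/29.9) = 6643 J.
W_total = 4360 + 6643 = 11002 J.

W_total ≈ 11000 J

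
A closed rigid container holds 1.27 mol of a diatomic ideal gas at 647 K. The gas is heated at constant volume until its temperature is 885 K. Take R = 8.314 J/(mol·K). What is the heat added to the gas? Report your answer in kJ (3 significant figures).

Q ≈ 6.28 kJ

Constant volume ⇒ W = 0, so Q = ΔU = nCᵥΔT with Cᵥ = 5R/2 = 20.79 J/(mol·K).
ΔU = (1.27)(20.79)(885 − 647) = 6282 J.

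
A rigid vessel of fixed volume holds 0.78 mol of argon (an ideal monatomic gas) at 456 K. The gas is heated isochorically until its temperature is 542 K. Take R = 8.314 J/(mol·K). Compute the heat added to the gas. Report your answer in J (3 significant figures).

Q ≈ 837 J

Constant volume ⇒ W = 0, so Q = ΔU = nCᵥΔT with Cᵥ = 3R/2 = 12.47 J/(mol·K).
ΔU = (0.78)(12.47)(542 − 456) = 836.6 J.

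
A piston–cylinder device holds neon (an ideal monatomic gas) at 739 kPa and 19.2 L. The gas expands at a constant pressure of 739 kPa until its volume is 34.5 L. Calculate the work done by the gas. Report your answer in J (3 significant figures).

Isobaric: W = P ΔV.
W = (739 kPa)(34.5 − 19.2 L) = (739)(15.3) = 11307 J.

W ≈ 11300 J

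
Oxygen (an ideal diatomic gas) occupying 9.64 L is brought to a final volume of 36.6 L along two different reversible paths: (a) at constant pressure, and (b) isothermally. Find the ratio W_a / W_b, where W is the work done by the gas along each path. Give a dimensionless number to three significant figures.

Path (a) isobaric: W = P₁(V₂ − V₁) → W_a/(P₁V₁) = 2.797.
Path (b) isothermal: W = P₁V₁ ln(V₂/V₁) → W_b/(P₁V₁) = 1.334.
W_a / W_b = 2.797 / 1.334 = 2.096.

W_a / W_b ≈ 2.10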